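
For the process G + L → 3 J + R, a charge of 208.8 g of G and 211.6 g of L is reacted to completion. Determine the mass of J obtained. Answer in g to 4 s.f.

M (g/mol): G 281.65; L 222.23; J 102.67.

n(G) = 208.8 / 281.65 = 0.7413 mol
n(L) = 211.6 / 222.23 = 0.9522 mol
n/ν → G: 0.7413, L: 0.9522; G is limiting.
n(J) = (3/1) × 0.7413 = 2.224 mol
mass = 2.224 × 102.67 = 228.3 g

228.3 g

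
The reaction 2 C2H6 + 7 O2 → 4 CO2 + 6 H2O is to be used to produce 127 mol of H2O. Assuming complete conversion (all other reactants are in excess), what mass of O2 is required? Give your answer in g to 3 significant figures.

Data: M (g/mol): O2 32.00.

n(H2O) = 127.0 mol
n(O2) = (7/6) × 127.0 = 148.2 mol
mass = 148.2 × 32.00 = 4742 g

4740 g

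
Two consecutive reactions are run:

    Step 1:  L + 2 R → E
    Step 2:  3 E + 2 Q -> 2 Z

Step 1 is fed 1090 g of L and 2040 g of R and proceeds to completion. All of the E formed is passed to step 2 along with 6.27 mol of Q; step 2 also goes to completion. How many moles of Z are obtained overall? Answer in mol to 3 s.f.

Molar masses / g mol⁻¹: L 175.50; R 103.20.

4.14 mol

Step 1:
n(L) = 1090 / 175.50 = 6.211 mol
n(R) = 2040 / 103.20 = 19.77 mol
n/ν for L = 6.211/1 = 6.211
n/ν for R = 19.77/2 = 9.885
Smallest n/ν is L → limiting reagent.
n(E) produced = (1/1) × 6.211 = 6.211 mol
Step 2:
n(E) available = 6.211 mol
n(Q) = 6.270 mol
n/ν for E = 6.211/3 = 2.070
n/ν for Q = 6.270/2 = 3.135
Smallest n/ν is E → limiting reagent.
n(Z) = (2/3) × 6.211 = 4.141 mol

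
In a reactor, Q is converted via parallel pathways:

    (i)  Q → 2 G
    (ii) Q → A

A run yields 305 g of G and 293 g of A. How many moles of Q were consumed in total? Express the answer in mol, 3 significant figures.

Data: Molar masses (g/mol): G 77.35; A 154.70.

3.87 mol

n(G) = 305 / 77.35 = 3.943 mol
n(A) = 293 / 154.70 = 1.894 mol
n(Q) via (i) = (1/2)×3.943 = 1.972 mol
n(Q) via (ii) = (1/1)×1.894 = 1.894 mol
total n(Q) = 1.972 + 1.894 = 3.866 mol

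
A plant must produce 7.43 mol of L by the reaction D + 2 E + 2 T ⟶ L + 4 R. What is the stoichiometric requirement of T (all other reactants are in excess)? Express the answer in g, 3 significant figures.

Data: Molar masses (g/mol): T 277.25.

4120 g

n(L) = 7.430 mol
n(T) = (2/1) × 7.430 = 14.86 mol
mass = 14.86 × 277.25 = 4120 g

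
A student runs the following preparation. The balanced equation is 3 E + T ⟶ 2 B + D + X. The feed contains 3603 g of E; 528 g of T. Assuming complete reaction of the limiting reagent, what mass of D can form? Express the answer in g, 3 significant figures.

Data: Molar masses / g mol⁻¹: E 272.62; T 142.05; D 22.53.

83.7 g

n(E) = 3603 / 272.62 = 13.22 mol
n(T) = 528.0 / 142.05 = 3.717 mol
n/ν → E: 4.407, T: 3.717; T is limiting.
n(D) = (1/1) × 3.717 = 3.717 mol
mass = 3.717 × 22.53 = 83.74 g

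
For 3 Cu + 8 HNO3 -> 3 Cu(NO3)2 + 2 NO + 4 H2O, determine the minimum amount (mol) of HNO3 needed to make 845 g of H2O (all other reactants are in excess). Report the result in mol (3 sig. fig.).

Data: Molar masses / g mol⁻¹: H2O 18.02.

93.8 mol

n(H2O) = 845 / 18.02 = 46.89 mol
n(HNO3) = (8/4) × 46.89 = 93.78 mol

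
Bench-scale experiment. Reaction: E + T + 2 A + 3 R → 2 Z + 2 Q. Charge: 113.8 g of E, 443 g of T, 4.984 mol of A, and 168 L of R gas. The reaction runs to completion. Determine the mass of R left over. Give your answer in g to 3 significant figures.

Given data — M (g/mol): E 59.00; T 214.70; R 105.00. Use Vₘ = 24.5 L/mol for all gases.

112 g

n(E) = 113.8 / 59.00 = 1.929 mol
n(T) = 443.0 / 214.70 = 2.063 mol
n(A) = 4.984 mol
n(R) = 168.0 / 24.5 = 6.857 mol
n/ν for E = 1.929/1 = 1.929
n/ν for T = 2.063/1 = 2.063
n/ν for A = 4.984/2 = 2.492
n/ν for R = 6.857/3 = 2.286
Smallest n/ν is E → limiting reagent.
R consumed = (3/1) × 1.929 = 5.787 mol
R remaining = 6.857 − 5.787 = 1.070 mol
mass = 1.070 × 105.00 = 112.4 g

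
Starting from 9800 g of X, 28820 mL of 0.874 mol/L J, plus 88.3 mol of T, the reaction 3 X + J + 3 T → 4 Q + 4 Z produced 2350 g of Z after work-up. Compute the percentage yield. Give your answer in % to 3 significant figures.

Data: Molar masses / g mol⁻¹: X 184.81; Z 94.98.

35.0 %

n(X) = 9800 / 184.81 = 53.03 mol
n(J) = 0.874 × 28820/1000 = 25.19 mol
n(T) = 88.30 mol
n/ν for X = 53.03/3 = 17.68
n/ν for J = 25.19/1 = 25.19
n/ν for T = 88.30/3 = 29.43
Smallest n/ν is X → limiting reagent.
theoretical n(Z) = (4/3) × 53.03 = 70.71 mol → 6716 g
% yield = 2350 / 6716 × 100 = 34.99 %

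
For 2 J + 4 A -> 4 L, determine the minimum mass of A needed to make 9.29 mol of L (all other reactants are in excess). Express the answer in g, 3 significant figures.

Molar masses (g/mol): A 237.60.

n(L) = 9.290 mol
n(A) = (4/4) × 9.290 = 9.290 mol
mass = 9.290 × 237.60 = 2207 g

2210 g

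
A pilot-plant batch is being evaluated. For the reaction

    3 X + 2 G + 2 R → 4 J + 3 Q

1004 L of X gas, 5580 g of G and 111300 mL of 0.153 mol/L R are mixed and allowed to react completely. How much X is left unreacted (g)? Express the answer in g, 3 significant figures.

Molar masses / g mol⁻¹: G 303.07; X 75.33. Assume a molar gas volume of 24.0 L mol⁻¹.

n(X) = 1004 / 24.0 = 41.83 mol
n(G) = 5580 / 303.07 = 18.41 mol
n(R) = 0.153 × 111300/1000 = 17.03 mol
n/ν for X = 41.83/3 = 13.94
n/ν for G = 18.41/2 = 9.205
n/ν for R = 17.03/2 = 8.515
Smallest n/ν is R → limiting reagent.
X consumed = (3/2) × 17.03 = 25.55 mol
X remaining = 41.83 − 25.55 = 16.28 mol
mass = 16.28 × 75.33 = 1226 g

1230 g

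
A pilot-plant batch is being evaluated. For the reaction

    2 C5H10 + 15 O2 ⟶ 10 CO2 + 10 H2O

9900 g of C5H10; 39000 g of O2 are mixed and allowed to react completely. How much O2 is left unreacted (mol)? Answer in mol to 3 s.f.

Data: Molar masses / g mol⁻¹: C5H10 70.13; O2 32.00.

n(C5H10) = 9900 / 70.13 = 141.2 mol
n(O2) = 39000 / 32.00 = 1219 mol
n/ν for C5H10 = 141.2/2 = 70.60
n/ν for O2 = 1219/15 = 81.27
Smallest n/ν is C5H10 → limiting reagent.
O2 consumed = (15/2) × 141.2 = 1059 mol
O2 remaining = 1219 − 1059 = 160.0 mol

160 mol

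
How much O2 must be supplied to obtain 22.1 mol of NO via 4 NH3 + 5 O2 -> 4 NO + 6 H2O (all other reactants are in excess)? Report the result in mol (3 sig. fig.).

n(NO) = 22.10 mol
n(O2) = (5/4) × 22.10 = 27.63 mol

27.6 mol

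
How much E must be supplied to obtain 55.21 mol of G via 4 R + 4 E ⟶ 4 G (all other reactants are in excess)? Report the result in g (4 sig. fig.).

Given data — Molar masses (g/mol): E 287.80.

n(G) = 55.21 mol
n(E) = (4/4) × 55.21 = 55.21 mol
mass = 55.21 × 287.80 = 15890 g

15890 g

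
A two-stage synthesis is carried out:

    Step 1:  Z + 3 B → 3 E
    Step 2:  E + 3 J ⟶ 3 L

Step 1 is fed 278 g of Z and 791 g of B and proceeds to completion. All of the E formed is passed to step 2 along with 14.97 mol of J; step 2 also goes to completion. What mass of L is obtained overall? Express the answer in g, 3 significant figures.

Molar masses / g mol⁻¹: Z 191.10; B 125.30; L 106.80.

1400 g

Step 1:
n(Z) = 278.0 / 191.10 = 1.455 mol
n(B) = 791.0 / 125.30 = 6.313 mol
n/ν for Z = 1.455/1 = 1.455
n/ν for B = 6.313/3 = 2.104
Smallest n/ν is Z → limiting reagent.
n(E) produced = (3/1) × 1.455 = 4.365 mol
Step 2:
n(E) available = 4.365 mol
n(J) = 14.97 mol
n/ν for E = 4.365/1 = 4.365
n/ν for J = 14.97/3 = 4.990
Smallest n/ν is E → limiting reagent.
n(L) = (3/1) × 4.365 = 13.10 mol
mass = 13.10 × 106.80 = 1399 g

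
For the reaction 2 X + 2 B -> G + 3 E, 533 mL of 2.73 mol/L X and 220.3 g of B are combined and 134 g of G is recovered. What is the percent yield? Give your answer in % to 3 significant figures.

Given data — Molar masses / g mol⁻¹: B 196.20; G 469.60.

n(X) = 2.73 × 533.0/1000 = 1.455 mol
n(B) = 220.3 / 196.20 = 1.123 mol
n/ν → X: 0.7275, B: 0.5615; B is limiting.
theoretical n(G) = (1/2) × 1.123 = 0.5615 mol → 263.7 g
% yield = 134 / 263.7 × 100 = 50.82 %

50.8 %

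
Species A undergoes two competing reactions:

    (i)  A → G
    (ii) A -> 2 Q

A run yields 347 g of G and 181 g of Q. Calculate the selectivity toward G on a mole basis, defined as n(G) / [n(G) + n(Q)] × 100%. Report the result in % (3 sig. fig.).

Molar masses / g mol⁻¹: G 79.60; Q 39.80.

n(G) = 347 / 79.60 = 4.359 mol
n(Q) = 181 / 39.80 = 4.548 mol
selectivity = 4.359/(4.359+4.548) × 100 = 48.94 %

48.9 %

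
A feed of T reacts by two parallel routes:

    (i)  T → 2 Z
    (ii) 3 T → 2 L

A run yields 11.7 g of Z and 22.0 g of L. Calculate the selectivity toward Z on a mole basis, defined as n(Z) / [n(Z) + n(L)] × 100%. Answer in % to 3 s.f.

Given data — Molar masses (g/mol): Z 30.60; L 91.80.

61.5 %

n(Z) = 11.7 / 30.60 = 0.3824 mol
n(L) = 22.0 / 91.80 = 0.2397 mol
selectivity = 0.3824/(0.3824+0.2397) × 100 = 61.47 %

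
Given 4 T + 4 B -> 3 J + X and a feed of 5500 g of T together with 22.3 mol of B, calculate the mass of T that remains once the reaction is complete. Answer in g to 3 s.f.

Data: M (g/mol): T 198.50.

1070 g

n(T) = 5500 / 198.50 = 27.71 mol
n(B) = 22.30 mol
n/ν for T = 27.71/4 = 6.928
n/ν for B = 22.30/4 = 5.575
Smallest n/ν is B → limiting reagent.
T consumed = (4/4) × 22.30 = 22.30 mol
T remaining = 27.71 − 22.30 = 5.410 mol
mass = 5.410 × 198.50 = 1074 g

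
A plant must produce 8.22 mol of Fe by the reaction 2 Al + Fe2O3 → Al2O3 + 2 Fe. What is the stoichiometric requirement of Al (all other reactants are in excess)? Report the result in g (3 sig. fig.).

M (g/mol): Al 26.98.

222 g

n(Fe) = 8.220 mol
n(Al) = (2/2) × 8.220 = 8.220 mol
mass = 8.220 × 26.98 = 221.8 g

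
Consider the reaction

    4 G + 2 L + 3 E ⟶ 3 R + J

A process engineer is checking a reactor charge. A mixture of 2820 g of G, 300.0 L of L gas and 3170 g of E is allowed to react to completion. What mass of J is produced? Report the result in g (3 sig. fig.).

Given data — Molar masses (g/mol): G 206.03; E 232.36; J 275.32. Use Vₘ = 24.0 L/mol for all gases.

n(G) = 2820 / 206.03 = 13.69 mol
n(L) = 300.0 / 24.0 = 12.50 mol
n(E) = 3170 / 232.36 = 13.64 mol
n/ν → G: 3.423, L: 6.250, E: 4.547; G is limiting.
n(J) = (1/4) × 13.69 = 3.423 mol
mass = 3.423 × 275.32 = 942.4 g

942 g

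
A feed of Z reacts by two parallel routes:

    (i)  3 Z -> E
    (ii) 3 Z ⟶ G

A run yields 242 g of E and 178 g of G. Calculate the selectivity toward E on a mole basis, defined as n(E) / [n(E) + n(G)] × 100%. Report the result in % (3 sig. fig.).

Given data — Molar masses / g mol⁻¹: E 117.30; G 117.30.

57.6 %

n(E) = 242 / 117.30 = 2.063 mol
n(G) = 178 / 117.30 = 1.517 mol
selectivity = 2.063/(2.063+1.517) × 100 = 57.63 %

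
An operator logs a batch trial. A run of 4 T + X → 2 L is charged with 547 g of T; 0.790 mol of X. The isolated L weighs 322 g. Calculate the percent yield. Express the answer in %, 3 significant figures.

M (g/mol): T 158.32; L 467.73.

n(T) = 547.0 / 158.32 = 3.455 mol
n(X) = 0.7900 mol
n/ν for T = 3.455/4 = 0.8638
n/ν for X = 0.7900/1 = 0.7900
Smallest n/ν is X → limiting reagent.
theoretical n(L) = (2/1) × 0.7900 = 1.580 mol → 739.0 g
% yield = 322 / 739.0 × 100 = 43.57 %

43.6 %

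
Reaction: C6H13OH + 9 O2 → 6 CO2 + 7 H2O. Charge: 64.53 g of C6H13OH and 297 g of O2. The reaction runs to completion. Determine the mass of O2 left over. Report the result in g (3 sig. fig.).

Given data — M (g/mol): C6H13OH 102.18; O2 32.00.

n(C6H13OH) = 64.53 / 102.18 = 0.6315 mol
n(O2) = 297.0 / 32.00 = 9.281 mol
n/ν for C6H13OH = 0.6315/1 = 0.6315
n/ν for O2 = 9.281/9 = 1.031
Smallest n/ν is C6H13OH → limiting reagent.
O2 consumed = (9/1) × 0.6315 = 5.684 mol
O2 remaining = 9.281 − 5.684 = 3.597 mol
mass = 3.597 × 32.00 = 115.1 g

115 g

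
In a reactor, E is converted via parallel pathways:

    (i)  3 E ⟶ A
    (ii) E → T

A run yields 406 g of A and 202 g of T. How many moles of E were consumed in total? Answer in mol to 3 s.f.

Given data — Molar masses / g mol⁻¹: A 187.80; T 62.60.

9.71 mol

n(A) = 406 / 187.80 = 2.162 mol
n(T) = 202 / 62.60 = 3.227 mol
n(E) via (i) = (3/1)×2.162 = 6.486 mol
n(E) via (ii) = (1/1)×3.227 = 3.227 mol
total n(E) = 6.486 + 3.227 = 9.713 mol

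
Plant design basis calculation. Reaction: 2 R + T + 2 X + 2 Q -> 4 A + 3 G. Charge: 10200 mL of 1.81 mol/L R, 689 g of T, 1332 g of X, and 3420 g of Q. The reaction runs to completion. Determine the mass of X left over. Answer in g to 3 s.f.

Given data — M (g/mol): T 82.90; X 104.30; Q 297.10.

n(R) = 1.81 × 10200/1000 = 18.46 mol
n(T) = 689.0 / 82.90 = 8.311 mol
n(X) = 1332 / 104.30 = 12.77 mol
n(Q) = 3420 / 297.10 = 11.51 mol
n/ν for R = 18.46/2 = 9.230
n/ν for T = 8.311/1 = 8.311
n/ν for X = 12.77/2 = 6.385
n/ν for Q = 11.51/2 = 5.755
Smallest n/ν is Q → limiting reagent.
X consumed = (2/2) × 11.51 = 11.51 mol
X remaining = 12.77 − 11.51 = 1.260 mol
mass = 1.260 × 104.30 = 131.4 g

131 g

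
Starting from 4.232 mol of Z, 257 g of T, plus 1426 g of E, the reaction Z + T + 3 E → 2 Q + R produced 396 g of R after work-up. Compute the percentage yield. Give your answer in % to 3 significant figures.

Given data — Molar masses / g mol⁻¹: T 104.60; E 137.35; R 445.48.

n(Z) = 4.232 mol
n(T) = 257.0 / 104.60 = 2.457 mol
n(E) = 1426 / 137.35 = 10.38 mol
n/ν for Z = 4.232/1 = 4.232
n/ν for T = 2.457/1 = 2.457
n/ν for E = 10.38/3 = 3.460
Smallest n/ν is T → limiting reagent.
theoretical n(R) = (1/1) × 2.457 = 2.457 mol → 1095 g
% yield = 396 / 1095 × 100 = 36.16 %

36.2 %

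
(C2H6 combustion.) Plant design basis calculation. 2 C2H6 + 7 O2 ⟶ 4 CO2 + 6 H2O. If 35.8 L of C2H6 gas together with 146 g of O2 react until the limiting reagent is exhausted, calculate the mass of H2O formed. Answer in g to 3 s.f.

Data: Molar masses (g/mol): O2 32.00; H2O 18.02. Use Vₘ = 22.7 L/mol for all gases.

70.5 g

n(C2H6) = 35.80 / 22.7 = 1.577 mol
n(O2) = 146.0 / 32.00 = 4.563 mol
n/ν → C2H6: 0.7885, O2: 0.6519; O2 is limiting.
n(H2O) = (6/7) × 4.563 = 3.911 mol
mass = 3.911 × 18.02 = 70.48 g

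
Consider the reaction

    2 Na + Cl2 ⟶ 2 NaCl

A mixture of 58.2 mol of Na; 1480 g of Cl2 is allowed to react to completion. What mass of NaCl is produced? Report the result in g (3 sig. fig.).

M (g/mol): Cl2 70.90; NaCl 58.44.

2440 g

n(Na) = 58.20 mol
n(Cl2) = 1480 / 70.90 = 20.87 mol
n/ν → Na: 29.10, Cl2: 20.87; Cl2 is limiting.
n(NaCl) = (2/1) × 20.87 = 41.74 mol
mass = 41.74 × 58.44 = 2439 g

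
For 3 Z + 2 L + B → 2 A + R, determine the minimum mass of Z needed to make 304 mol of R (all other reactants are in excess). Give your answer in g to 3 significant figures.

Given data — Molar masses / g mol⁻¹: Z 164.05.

150000 g

n(R) = 304.0 mol
n(Z) = (3/1) × 304.0 = 912.0 mol
mass = 912.0 × 164.05 = 149600 g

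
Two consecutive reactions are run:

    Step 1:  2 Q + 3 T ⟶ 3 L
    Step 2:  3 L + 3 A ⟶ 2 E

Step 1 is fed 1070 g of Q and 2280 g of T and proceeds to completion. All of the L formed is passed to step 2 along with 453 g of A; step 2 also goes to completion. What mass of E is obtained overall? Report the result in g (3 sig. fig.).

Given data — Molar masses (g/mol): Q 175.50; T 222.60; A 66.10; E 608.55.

2780 g

Step 1:
n(Q) = 1070 / 175.50 = 6.097 mol
n(T) = 2280 / 222.60 = 10.24 mol
n/ν for Q = 6.097/2 = 3.049
n/ν for T = 10.24/3 = 3.413
Smallest n/ν is Q → limiting reagent.
n(L) produced = (3/2) × 6.097 = 9.146 mol
Step 2:
n(L) available = 9.146 mol
n(A) = 453.0 / 66.10 = 6.853 mol
n/ν for L = 9.146/3 = 3.049
n/ν for A = 6.853/3 = 2.284
Smallest n/ν is A → limiting reagent.
n(E) = (2/3) × 6.853 = 4.569 mol
mass = 4.569 × 608.55 = 2780 g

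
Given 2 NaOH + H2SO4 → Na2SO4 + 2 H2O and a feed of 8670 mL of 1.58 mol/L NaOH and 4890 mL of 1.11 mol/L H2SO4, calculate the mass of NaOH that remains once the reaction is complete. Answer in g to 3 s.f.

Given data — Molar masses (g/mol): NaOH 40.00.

n(NaOH) = 1.58 × 8670/1000 = 13.70 mol
n(H2SO4) = 1.11 × 4890/1000 = 5.428 mol
n/ν for NaOH = 13.70/2 = 6.850
n/ν for H2SO4 = 5.428/1 = 5.428
Smallest n/ν is H2SO4 → limiting reagent.
NaOH consumed = (2/1) × 5.428 = 10.86 mol
NaOH remaining = 13.70 − 10.86 = 2.840 mol
mass = 2.840 × 40.00 = 113.6 g

114 g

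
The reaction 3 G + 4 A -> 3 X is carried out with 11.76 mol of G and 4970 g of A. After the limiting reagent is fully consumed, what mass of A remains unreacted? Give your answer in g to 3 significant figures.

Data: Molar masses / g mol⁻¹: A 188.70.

n(G) = 11.76 mol
n(A) = 4970 / 188.70 = 26.34 mol
n/ν for G = 11.76/3 = 3.920
n/ν for A = 26.34/4 = 6.585
Smallest n/ν is G → limiting reagent.
A consumed = (4/3) × 11.76 = 15.68 mol
A remaining = 26.34 − 15.68 = 10.66 mol
mass = 10.66 × 188.70 = 2012 g

2010 g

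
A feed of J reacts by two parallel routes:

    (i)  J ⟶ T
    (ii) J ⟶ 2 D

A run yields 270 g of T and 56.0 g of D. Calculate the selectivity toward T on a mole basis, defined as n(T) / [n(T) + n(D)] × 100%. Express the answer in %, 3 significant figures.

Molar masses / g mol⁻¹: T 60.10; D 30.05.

70.7 %

n(T) = 270 / 60.10 = 4.493 mol
n(D) = 56.0 / 30.05 = 1.864 mol
selectivity = 4.493/(4.493+1.864) × 100 = 70.68 %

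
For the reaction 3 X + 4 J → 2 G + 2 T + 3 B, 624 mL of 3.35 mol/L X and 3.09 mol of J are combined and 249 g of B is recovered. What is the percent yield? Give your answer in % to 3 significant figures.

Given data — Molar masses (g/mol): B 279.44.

n(X) = 3.35 × 624.0/1000 = 2.090 mol
n(J) = 3.090 mol
n/ν → X: 0.6967, J: 0.7725; X is limiting.
theoretical n(B) = (3/3) × 2.090 = 2.090 mol → 584.0 g
% yield = 249 / 584.0 × 100 = 42.64 %

42.6 %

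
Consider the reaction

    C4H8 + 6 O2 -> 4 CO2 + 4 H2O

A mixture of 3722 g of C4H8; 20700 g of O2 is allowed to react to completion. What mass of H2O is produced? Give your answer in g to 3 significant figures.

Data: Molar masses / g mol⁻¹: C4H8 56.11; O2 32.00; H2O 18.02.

n(C4H8) = 3722 / 56.11 = 66.33 mol
n(O2) = 20700 / 32.00 = 646.9 mol
n/ν for C4H8 = 66.33/1 = 66.33
n/ν for O2 = 646.9/6 = 107.8
Smallest n/ν is C4H8 → limiting reagent.
n(H2O) = (4/1) × 66.33 = 265.3 mol
mass = 265.3 × 18.02 = 4781 g

4780 g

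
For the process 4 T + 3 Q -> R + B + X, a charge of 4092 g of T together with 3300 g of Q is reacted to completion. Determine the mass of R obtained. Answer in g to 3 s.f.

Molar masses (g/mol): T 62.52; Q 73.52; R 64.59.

966 g

n(T) = 4092 / 62.52 = 65.45 mol
n(Q) = 3300 / 73.52 = 44.89 mol
n/ν for T = 65.45/4 = 16.36
n/ν for Q = 44.89/3 = 14.96
Smallest n/ν is Q → limiting reagent.
n(R) = (1/3) × 44.89 = 14.96 mol
mass = 14.96 × 64.59 = 966.3 g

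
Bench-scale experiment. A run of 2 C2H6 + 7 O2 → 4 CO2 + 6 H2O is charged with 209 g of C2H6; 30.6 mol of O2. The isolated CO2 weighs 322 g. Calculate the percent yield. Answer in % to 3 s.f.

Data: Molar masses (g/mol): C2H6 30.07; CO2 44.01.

52.6 %

n(C2H6) = 209.0 / 30.07 = 6.950 mol
n(O2) = 30.60 mol
n/ν for C2H6 = 6.950/2 = 3.475
n/ν for O2 = 30.60/7 = 4.371
Smallest n/ν is C2H6 → limiting reagent.
theoretical n(CO2) = (4/2) × 6.950 = 13.90 mol → 611.7 g
% yield = 322 / 611.7 × 100 = 52.64 %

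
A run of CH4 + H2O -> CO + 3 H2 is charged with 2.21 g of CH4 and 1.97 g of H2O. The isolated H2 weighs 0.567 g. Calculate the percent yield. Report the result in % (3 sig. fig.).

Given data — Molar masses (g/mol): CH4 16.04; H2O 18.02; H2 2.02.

n(CH4) = 2.210 / 16.04 = 0.1378 mol
n(H2O) = 1.970 / 18.02 = 0.1093 mol
n/ν → CH4: 0.1378, H2O: 0.1093; H2O is limiting.
theoretical n(H2) = (3/1) × 0.1093 = 0.3279 mol → 0.6624 g
% yield = 0.567 / 0.6624 × 100 = 85.60 %

85.6 %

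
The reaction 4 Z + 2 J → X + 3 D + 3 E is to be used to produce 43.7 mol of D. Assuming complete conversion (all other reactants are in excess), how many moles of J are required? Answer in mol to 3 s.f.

29.1 mol

n(D) = 43.70 mol
n(J) = (2/3) × 43.70 = 29.13 mol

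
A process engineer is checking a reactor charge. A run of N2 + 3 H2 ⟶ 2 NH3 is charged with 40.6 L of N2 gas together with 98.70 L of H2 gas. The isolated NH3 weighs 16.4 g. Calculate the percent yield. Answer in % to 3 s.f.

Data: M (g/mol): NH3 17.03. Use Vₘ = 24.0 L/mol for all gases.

35.1 %

n(N2) = 40.60 / 24.0 = 1.692 mol
n(H2) = 98.70 / 24.0 = 4.113 mol
n/ν for N2 = 1.692/1 = 1.692
n/ν for H2 = 4.113/3 = 1.371
Smallest n/ν is H2 → limiting reagent.
theoretical n(NH3) = (2/3) × 4.113 = 2.742 mol → 46.70 g
% yield = 16.4 / 46.70 × 100 = 35.12 %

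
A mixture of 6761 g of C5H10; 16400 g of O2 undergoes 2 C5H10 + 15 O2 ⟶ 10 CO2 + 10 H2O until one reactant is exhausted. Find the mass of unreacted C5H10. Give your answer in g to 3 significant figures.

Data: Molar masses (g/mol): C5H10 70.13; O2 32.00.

n(C5H10) = 6761 / 70.13 = 96.41 mol
n(O2) = 16400 / 32.00 = 512.5 mol
n/ν for C5H10 = 96.41/2 = 48.21
n/ν for O2 = 512.5/15 = 34.17
Smallest n/ν is O2 → limiting reagent.
C5H10 consumed = (2/15) × 512.5 = 68.33 mol
C5H10 remaining = 96.41 − 68.33 = 28.08 mol
mass = 28.08 × 70.13 = 1969 g

1970 g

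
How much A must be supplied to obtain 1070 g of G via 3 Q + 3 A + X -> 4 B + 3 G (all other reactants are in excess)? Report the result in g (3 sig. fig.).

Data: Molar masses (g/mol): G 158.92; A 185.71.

n(G) = 1070 / 158.92 = 6.733 mol
n(A) = (3/3) × 6.733 = 6.733 mol
mass = 6.733 × 185.71 = 1250 g

1250 g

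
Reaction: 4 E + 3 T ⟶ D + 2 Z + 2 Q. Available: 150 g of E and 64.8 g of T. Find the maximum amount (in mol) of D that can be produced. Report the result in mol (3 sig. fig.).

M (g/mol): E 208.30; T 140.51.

0.154 mol

n(E) = 150.0 / 208.30 = 0.7201 mol
n(T) = 64.80 / 140.51 = 0.4612 mol
n/ν for E = 0.7201/4 = 0.1800
n/ν for T = 0.4612/3 = 0.1537
Smallest n/ν is T → limiting reagent.
n(D) = (1/3) × 0.4612 = 0.1537 mol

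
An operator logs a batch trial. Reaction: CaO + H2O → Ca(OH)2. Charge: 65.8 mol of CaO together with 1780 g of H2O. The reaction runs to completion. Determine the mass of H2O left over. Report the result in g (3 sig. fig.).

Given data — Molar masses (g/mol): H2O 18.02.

n(CaO) = 65.80 mol
n(H2O) = 1780 / 18.02 = 98.78 mol
n/ν for CaO = 65.80/1 = 65.80
n/ν for H2O = 98.78/1 = 98.78
Smallest n/ν is CaO → limiting reagent.
H2O consumed = (1/1) × 65.80 = 65.80 mol
H2O remaining = 98.78 − 65.80 = 32.98 mol
mass = 32.98 × 18.02 = 594.3 g

594 g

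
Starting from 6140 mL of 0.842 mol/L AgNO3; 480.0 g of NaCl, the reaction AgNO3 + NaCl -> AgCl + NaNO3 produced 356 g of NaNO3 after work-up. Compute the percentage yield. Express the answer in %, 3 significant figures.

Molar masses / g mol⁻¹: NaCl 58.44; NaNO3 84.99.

n(AgNO3) = 0.842 × 6140/1000 = 5.170 mol
n(NaCl) = 480.0 / 58.44 = 8.214 mol
n/ν → AgNO3: 5.170, NaCl: 8.214; AgNO3 is limiting.
theoretical n(NaNO3) = (1/1) × 5.170 = 5.170 mol → 439.4 g
% yield = 356 / 439.4 × 100 = 81.02 %

81.0 %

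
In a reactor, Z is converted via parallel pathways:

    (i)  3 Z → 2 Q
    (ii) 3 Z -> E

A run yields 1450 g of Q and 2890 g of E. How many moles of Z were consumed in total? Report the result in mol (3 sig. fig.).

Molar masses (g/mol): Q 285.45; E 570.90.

n(Q) = 1450 / 285.45 = 5.080 mol
n(E) = 2890 / 570.90 = 5.062 mol
n(Z) via (i) = (3/2)×5.080 = 7.620 mol
n(Z) via (ii) = (3/1)×5.062 = 15.19 mol
total n(Z) = 7.620 + 15.19 = 22.81 mol

22.8 mol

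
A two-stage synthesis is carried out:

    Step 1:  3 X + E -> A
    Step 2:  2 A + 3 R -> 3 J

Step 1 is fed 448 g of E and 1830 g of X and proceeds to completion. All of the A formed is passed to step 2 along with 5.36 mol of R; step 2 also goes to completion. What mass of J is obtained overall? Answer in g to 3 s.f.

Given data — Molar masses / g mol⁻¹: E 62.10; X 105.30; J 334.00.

1790 g

Step 1:
n(E) = 448.0 / 62.10 = 7.214 mol
n(X) = 1830 / 105.30 = 17.38 mol
n/ν for E = 7.214/1 = 7.214
n/ν for X = 17.38/3 = 5.793
Smallest n/ν is X → limiting reagent.
n(A) produced = (1/3) × 17.38 = 5.793 mol
Step 2:
n(A) available = 5.793 mol
n(R) = 5.360 mol
n/ν for A = 5.793/2 = 2.897
n/ν for R = 5.360/3 = 1.787
Smallest n/ν is R → limiting reagent.
n(J) = (3/3) × 5.360 = 5.360 mol
mass = 5.360 × 334.00 = 1790 g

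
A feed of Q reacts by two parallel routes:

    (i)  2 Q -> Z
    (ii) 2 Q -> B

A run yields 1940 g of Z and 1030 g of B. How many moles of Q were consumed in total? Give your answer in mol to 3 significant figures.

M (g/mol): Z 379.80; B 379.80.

n(Z) = 1940 / 379.80 = 5.108 mol
n(B) = 1030 / 379.80 = 2.712 mol
n(Q) via (i) = (2/1)×5.108 = 10.22 mol
n(Q) via (ii) = (2/1)×2.712 = 5.424 mol
total n(Q) = 10.22 + 5.424 = 15.64 mol

15.6 mol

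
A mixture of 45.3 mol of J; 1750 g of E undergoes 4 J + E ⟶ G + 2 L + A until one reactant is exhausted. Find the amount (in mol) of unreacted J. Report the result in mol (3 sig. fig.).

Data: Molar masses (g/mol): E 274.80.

n(J) = 45.30 mol
n(E) = 1750 / 274.80 = 6.368 mol
n/ν for J = 45.30/4 = 11.33
n/ν for E = 6.368/1 = 6.368
Smallest n/ν is E → limiting reagent.
J consumed = (4/1) × 6.368 = 25.47 mol
J remaining = 45.30 − 25.47 = 19.83 mol

19.8 mol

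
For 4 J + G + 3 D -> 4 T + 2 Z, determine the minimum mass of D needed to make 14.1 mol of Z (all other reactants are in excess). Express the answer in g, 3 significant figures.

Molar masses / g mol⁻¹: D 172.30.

n(Z) = 14.10 mol
n(D) = (3/2) × 14.10 = 21.15 mol
mass = 21.15 × 172.30 = 3644 g

3640 g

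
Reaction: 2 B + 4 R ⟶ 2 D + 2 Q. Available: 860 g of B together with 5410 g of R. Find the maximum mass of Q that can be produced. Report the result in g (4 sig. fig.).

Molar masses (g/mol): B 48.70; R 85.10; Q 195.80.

n(B) = 860.0 / 48.70 = 17.66 mol
n(R) = 5410 / 85.10 = 63.57 mol
n/ν for B = 17.66/2 = 8.830
n/ν for R = 63.57/4 = 15.89
Smallest n/ν is B → limiting reagent.
n(Q) = (2/2) × 17.66 = 17.66 mol
mass = 17.66 × 195.80 = 3458 g

3458 g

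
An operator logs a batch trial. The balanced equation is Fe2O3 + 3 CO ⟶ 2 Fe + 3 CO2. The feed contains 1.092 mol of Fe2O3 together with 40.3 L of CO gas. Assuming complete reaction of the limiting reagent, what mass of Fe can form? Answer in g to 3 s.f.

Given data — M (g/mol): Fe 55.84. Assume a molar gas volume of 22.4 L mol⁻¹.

n(Fe2O3) = 1.092 mol
n(CO) = 40.30 / 22.4 = 1.799 mol
n/ν for Fe2O3 = 1.092/1 = 1.092
n/ν for CO = 1.799/3 = 0.5997
Smallest n/ν is CO → limiting reagent.
n(Fe) = (2/3) × 1.799 = 1.199 mol
mass = 1.199 × 55.84 = 66.95 g

67.0 g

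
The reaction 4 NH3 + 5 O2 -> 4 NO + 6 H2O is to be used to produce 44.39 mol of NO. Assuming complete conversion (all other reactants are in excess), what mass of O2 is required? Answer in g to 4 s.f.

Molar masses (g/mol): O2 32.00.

1776 g

n(NO) = 44.39 mol
n(O2) = (5/4) × 44.39 = 55.49 mol
mass = 55.49 × 32.00 = 1776 g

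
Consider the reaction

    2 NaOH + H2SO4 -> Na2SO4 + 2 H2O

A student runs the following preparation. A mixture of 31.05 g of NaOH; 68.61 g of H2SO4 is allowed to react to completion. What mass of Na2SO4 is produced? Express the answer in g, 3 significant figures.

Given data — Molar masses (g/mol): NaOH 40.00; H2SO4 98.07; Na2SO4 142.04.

n(NaOH) = 31.05 / 40.00 = 0.7763 mol
n(H2SO4) = 68.61 / 98.07 = 0.6996 mol
n/ν for NaOH = 0.7763/2 = 0.3882
n/ν for H2SO4 = 0.6996/1 = 0.6996
Smallest n/ν is NaOH → limiting reagent.
n(Na2SO4) = (1/2) × 0.7763 = 0.3882 mol
mass = 0.3882 × 142.04 = 55.14 g

55.1 g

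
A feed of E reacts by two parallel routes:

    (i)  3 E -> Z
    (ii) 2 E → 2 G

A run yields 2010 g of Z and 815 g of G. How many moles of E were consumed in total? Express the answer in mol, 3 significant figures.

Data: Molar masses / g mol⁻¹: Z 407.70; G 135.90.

n(Z) = 2010 / 407.70 = 4.930 mol
n(G) = 815 / 135.90 = 5.997 mol
n(E) via (i) = (3/1)×4.930 = 14.79 mol
n(E) via (ii) = (2/2)×5.997 = 5.997 mol
total n(E) = 14.79 + 5.997 = 20.79 mol

20.8 mol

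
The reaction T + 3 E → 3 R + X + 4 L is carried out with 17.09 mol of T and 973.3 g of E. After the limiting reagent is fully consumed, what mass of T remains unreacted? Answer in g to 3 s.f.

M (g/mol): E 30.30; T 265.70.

n(T) = 17.09 mol
n(E) = 973.3 / 30.30 = 32.12 mol
n/ν for T = 17.09/1 = 17.09
n/ν for E = 32.12/3 = 10.71
Smallest n/ν is E → limiting reagent.
T consumed = (1/3) × 32.12 = 10.71 mol
T remaining = 17.09 − 10.71 = 6.380 mol
mass = 6.380 × 265.70 = 1695 g

1700 g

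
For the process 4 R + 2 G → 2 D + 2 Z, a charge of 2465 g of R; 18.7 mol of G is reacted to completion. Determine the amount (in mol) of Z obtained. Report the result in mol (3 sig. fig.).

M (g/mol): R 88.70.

13.9 mol

n(R) = 2465 / 88.70 = 27.79 mol
n(G) = 18.70 mol
n/ν for R = 27.79/4 = 6.948
n/ν for G = 18.70/2 = 9.350
Smallest n/ν is R → limiting reagent.
n(Z) = (2/4) × 27.79 = 13.90 mol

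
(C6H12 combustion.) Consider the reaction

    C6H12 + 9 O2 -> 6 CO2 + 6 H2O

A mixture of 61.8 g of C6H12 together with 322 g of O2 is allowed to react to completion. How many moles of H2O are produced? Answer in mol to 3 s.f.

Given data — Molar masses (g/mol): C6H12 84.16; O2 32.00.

4.41 mol

n(C6H12) = 61.80 / 84.16 = 0.7343 mol
n(O2) = 322.0 / 32.00 = 10.06 mol
n/ν → C6H12: 0.7343, O2: 1.118; C6H12 is limiting.
n(H2O) = (6/1) × 0.7343 = 4.406 mol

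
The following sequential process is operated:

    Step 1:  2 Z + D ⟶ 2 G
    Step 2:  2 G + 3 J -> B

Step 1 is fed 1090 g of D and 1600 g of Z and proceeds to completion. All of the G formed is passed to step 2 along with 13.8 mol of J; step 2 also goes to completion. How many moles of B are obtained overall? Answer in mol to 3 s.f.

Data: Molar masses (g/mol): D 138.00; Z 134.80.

Step 1:
n(D) = 1090 / 138.00 = 7.899 mol
n(Z) = 1600 / 134.80 = 11.87 mol
n/ν → D: 7.899, Z: 5.935; Z is limiting.
n(G) produced = (2/2) × 11.87 = 11.87 mol
Step 2:
n(G) available = 11.87 mol
n(J) = 13.80 mol
n/ν → G: 5.935, J: 4.600; J is limiting.
n(B) = (1/3) × 13.80 = 4.600 mol

4.60 mol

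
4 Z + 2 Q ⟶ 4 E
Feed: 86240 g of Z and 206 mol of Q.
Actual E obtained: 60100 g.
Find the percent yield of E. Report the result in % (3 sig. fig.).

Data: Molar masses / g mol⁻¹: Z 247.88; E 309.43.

n(Z) = 86240 / 247.88 = 347.9 mol
n(Q) = 206.0 mol
n/ν for Z = 347.9/4 = 86.98
n/ν for Q = 206.0/2 = 103.0
Smallest n/ν is Z → limiting reagent.
theoretical n(E) = (4/4) × 347.9 = 347.9 mol → 107700 g
% yield = 60100 / 107700 × 100 = 55.80 %

55.8 %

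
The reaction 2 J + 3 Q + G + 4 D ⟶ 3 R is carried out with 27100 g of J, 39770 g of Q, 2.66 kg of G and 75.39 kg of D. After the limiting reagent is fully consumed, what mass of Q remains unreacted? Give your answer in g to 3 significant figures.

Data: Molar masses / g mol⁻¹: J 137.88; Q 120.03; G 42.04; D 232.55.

n(J) = 27100 / 137.88 = 196.5 mol
n(Q) = 39770 / 120.03 = 331.3 mol
n(G) = 2.660×1000 / 42.04 = 63.27 mol
n(D) = 75.39×1000 / 232.55 = 324.2 mol
n/ν for J = 196.5/2 = 98.25
n/ν for Q = 331.3/3 = 110.4
n/ν for G = 63.27/1 = 63.27
n/ν for D = 324.2/4 = 81.05
Smallest n/ν is G → limiting reagent.
Q consumed = (3/1) × 63.27 = 189.8 mol
Q remaining = 331.3 − 189.8 = 141.5 mol
mass = 141.5 × 120.03 = 16980 g

17000 g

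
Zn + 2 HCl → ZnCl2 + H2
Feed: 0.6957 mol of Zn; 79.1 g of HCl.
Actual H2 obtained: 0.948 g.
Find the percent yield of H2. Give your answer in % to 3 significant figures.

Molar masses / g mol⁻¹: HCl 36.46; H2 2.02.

67.5 %

n(Zn) = 0.6957 mol
n(HCl) = 79.10 / 36.46 = 2.170 mol
n/ν → Zn: 0.6957, HCl: 1.085; Zn is limiting.
theoretical n(H2) = (1/1) × 0.6957 = 0.6957 mol → 1.405 g
% yield = 0.948 / 1.405 × 100 = 67.47 %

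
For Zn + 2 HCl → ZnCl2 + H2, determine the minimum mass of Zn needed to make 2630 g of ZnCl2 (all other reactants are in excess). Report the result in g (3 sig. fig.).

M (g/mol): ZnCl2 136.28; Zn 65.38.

1260 g

n(ZnCl2) = 2630 / 136.28 = 19.30 mol
n(Zn) = (1/1) × 19.30 = 19.30 mol
mass = 19.30 × 65.38 = 1262 g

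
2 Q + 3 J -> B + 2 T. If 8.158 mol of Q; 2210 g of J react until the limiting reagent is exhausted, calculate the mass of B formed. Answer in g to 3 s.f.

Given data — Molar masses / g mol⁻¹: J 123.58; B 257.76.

n(Q) = 8.158 mol
n(J) = 2210 / 123.58 = 17.88 mol
n/ν → Q: 4.079, J: 5.960; Q is limiting.
n(B) = (1/2) × 8.158 = 4.079 mol
mass = 4.079 × 257.76 = 1051 g

1050 g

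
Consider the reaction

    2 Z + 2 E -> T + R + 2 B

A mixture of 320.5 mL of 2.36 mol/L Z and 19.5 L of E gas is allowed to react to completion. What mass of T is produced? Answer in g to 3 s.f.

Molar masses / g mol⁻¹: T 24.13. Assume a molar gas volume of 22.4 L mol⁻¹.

n(Z) = 2.36 × 320.5/1000 = 0.7564 mol
n(E) = 19.50 / 22.4 = 0.8705 mol
n/ν for Z = 0.7564/2 = 0.3782
n/ν for E = 0.8705/2 = 0.4353
Smallest n/ν is Z → limiting reagent.
n(T) = (1/2) × 0.7564 = 0.3782 mol
mass = 0.3782 × 24.13 = 9.126 g

9.13 g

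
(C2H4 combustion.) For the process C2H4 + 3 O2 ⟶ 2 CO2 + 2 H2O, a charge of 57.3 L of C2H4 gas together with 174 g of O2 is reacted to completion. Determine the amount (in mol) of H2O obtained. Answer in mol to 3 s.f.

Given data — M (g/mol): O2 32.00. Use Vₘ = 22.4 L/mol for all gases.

3.63 mol

n(C2H4) = 57.30 / 22.4 = 2.558 mol
n(O2) = 174.0 / 32.00 = 5.438 mol
n/ν for C2H4 = 2.558/1 = 2.558
n/ν for O2 = 5.438/3 = 1.813
Smallest n/ν is O2 → limiting reagent.
n(H2O) = (2/3) × 5.438 = 3.625 mol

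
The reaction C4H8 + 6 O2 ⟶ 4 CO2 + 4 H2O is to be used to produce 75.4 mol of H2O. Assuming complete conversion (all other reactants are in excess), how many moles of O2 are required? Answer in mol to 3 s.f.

n(H2O) = 75.40 mol
n(O2) = (6/4) × 75.40 = 113.1 mol

113 mol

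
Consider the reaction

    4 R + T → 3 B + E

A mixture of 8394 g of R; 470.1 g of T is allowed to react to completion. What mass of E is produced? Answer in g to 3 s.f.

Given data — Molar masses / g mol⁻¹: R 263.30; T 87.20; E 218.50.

1180 g

n(R) = 8394 / 263.30 = 31.88 mol
n(T) = 470.1 / 87.20 = 5.391 mol
n/ν for R = 31.88/4 = 7.970
n/ν for T = 5.391/1 = 5.391
Smallest n/ν is T → limiting reagent.
n(E) = (1/1) × 5.391 = 5.391 mol
mass = 5.391 × 218.50 = 1178 g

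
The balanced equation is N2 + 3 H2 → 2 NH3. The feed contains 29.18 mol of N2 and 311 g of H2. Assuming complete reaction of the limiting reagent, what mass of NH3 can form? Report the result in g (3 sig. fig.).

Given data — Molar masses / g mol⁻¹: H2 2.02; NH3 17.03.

994 g

n(N2) = 29.18 mol
n(H2) = 311.0 / 2.02 = 154.0 mol
n/ν for N2 = 29.18/1 = 29.18
n/ν for H2 = 154.0/3 = 51.33
Smallest n/ν is N2 → limiting reagent.
n(NH3) = (2/1) × 29.18 = 58.36 mol
mass = 58.36 × 17.03 = 993.9 g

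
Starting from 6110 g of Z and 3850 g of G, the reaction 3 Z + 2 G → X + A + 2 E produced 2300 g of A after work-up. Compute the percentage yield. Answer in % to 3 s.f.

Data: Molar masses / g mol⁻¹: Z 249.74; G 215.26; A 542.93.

51.9 %

n(Z) = 6110 / 249.74 = 24.47 mol
n(G) = 3850 / 215.26 = 17.89 mol
n/ν → Z: 8.157, G: 8.945; Z is limiting.
theoretical n(A) = (1/3) × 24.47 = 8.157 mol → 4429 g
% yield = 2300 / 4429 × 100 = 51.93 %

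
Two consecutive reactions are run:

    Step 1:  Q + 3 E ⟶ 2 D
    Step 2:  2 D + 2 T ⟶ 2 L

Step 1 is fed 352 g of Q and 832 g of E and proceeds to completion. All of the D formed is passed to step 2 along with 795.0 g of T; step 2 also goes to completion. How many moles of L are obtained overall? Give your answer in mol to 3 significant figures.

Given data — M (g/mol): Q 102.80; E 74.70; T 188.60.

Step 1:
n(Q) = 352.0 / 102.80 = 3.424 mol
n(E) = 832.0 / 74.70 = 11.14 mol
n/ν for Q = 3.424/1 = 3.424
n/ν for E = 11.14/3 = 3.713
Smallest n/ν is Q → limiting reagent.
n(D) produced = (2/1) × 3.424 = 6.848 mol
Step 2:
n(D) available = 6.848 mol
n(T) = 795.0 / 188.60 = 4.215 mol
n/ν for D = 6.848/2 = 3.424
n/ν for T = 4.215/2 = 2.108
Smallest n/ν is T → limiting reagent.
n(L) = (2/2) × 4.215 = 4.215 mol

4.22 mol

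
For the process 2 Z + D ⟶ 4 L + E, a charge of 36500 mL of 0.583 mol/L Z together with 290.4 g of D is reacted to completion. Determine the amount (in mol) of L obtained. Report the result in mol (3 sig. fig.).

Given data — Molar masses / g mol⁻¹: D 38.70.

30.0 mol

n(Z) = 0.583 × 36500/1000 = 21.28 mol
n(D) = 290.4 / 38.70 = 7.504 mol
n/ν → Z: 10.64, D: 7.504; D is limiting.
n(L) = (4/1) × 7.504 = 30.02 mol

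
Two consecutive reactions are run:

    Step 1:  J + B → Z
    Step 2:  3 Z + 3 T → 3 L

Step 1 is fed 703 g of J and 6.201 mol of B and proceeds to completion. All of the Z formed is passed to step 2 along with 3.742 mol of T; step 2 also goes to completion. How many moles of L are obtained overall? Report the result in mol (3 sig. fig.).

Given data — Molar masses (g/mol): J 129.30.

3.74 mol

Step 1:
n(J) = 703.0 / 129.30 = 5.437 mol
n(B) = 6.201 mol
n/ν → J: 5.437, B: 6.201; J is limiting.
n(Z) produced = (1/1) × 5.437 = 5.437 mol
Step 2:
n(Z) available = 5.437 mol
n(T) = 3.742 mol
n/ν → Z: 1.812, T: 1.247; T is limiting.
n(L) = (3/3) × 3.742 = 3.742 mol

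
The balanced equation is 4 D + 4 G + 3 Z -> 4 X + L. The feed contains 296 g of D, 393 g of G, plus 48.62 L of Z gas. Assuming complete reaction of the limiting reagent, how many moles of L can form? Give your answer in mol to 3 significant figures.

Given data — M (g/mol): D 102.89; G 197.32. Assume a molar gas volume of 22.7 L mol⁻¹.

0.498 mol

n(D) = 296.0 / 102.89 = 2.877 mol
n(G) = 393.0 / 197.32 = 1.992 mol
n(Z) = 48.62 / 22.7 = 2.142 mol
n/ν for D = 2.877/4 = 0.7193
n/ν for G = 1.992/4 = 0.4980
n/ν for Z = 2.142/3 = 0.7140
Smallest n/ν is G → limiting reagent.
n(L) = (1/4) × 1.992 = 0.4980 mol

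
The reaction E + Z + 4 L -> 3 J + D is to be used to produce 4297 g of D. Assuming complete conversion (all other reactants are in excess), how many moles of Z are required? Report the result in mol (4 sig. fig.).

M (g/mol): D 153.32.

28.03 mol

n(D) = 4297 / 153.32 = 28.03 mol
n(Z) = (1/1) × 28.03 = 28.03 mol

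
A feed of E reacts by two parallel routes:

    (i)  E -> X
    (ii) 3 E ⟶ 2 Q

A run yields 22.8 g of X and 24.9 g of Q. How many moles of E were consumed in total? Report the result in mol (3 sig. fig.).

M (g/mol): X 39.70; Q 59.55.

n(X) = 22.8 / 39.70 = 0.5743 mol
n(Q) = 24.9 / 59.55 = 0.4181 mol
n(E) via (i) = (1/1)×0.5743 = 0.5743 mol
n(E) via (ii) = (3/2)×0.4181 = 0.6272 mol
total n(E) = 0.5743 + 0.6272 = 1.202 mol

1.20 mol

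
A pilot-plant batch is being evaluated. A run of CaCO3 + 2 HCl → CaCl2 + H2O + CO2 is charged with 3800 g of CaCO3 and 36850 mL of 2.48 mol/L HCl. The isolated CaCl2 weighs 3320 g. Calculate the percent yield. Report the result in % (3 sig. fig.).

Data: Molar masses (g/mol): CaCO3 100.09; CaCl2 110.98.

n(CaCO3) = 3800 / 100.09 = 37.97 mol
n(HCl) = 2.48 × 36850/1000 = 91.39 mol
n/ν → CaCO3: 37.97, HCl: 45.70; CaCO3 is limiting.
theoretical n(CaCl2) = (1/1) × 37.97 = 37.97 mol → 4214 g
% yield = 3320 / 4214 × 100 = 78.79 %

78.8 %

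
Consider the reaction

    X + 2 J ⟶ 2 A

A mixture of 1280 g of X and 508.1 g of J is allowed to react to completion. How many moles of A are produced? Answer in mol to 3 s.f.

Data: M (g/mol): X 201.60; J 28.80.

n(X) = 1280 / 201.60 = 6.349 mol
n(J) = 508.1 / 28.80 = 17.64 mol
n/ν for X = 6.349/1 = 6.349
n/ν for J = 17.64/2 = 8.820
Smallest n/ν is X → limiting reagent.
n(A) = (2/1) × 6.349 = 12.70 mol

12.7 mol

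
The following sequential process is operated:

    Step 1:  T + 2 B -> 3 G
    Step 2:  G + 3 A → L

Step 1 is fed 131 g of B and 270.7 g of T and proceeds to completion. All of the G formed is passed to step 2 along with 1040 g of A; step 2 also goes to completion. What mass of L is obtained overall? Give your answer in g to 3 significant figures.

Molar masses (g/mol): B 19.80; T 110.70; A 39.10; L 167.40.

Step 1:
n(B) = 131.0 / 19.80 = 6.616 mol
n(T) = 270.7 / 110.70 = 2.445 mol
n/ν → B: 3.308, T: 2.445; T is limiting.
n(G) produced = (3/1) × 2.445 = 7.335 mol
Step 2:
n(G) available = 7.335 mol
n(A) = 1040 / 39.10 = 26.60 mol
n/ν → G: 7.335, A: 8.867; G is limiting.
n(L) = (1/1) × 7.335 = 7.335 mol
mass = 7.335 × 167.40 = 1228 g

1230 g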